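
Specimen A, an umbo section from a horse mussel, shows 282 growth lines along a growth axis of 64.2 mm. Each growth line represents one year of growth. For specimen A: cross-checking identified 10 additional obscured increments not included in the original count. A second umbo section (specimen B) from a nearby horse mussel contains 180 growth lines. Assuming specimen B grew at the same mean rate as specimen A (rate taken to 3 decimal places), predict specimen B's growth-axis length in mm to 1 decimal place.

39.6 mm

Specimen A: adjusted count: 282 + 10 = 292 growth lines.
A: 64.2 mm over 292 years gives 64.2 / 292 ≈ 0.220 mm/yr.
For B, 0.220 mm/year × 180 years = 39.6 mm.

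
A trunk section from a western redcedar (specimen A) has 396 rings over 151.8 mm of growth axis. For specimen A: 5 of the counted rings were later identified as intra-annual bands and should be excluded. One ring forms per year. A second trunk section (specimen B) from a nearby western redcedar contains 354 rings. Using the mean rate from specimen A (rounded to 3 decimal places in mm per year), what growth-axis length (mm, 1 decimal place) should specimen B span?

Specimen A: after corrections the count is 396 − 5 = 391 rings.
A: 151.8 mm over 391 years gives 151.8 / 391 ≈ 0.388 mm per year.
Length of B = 0.388 × 354 = 137.4 mm.

137.4 mm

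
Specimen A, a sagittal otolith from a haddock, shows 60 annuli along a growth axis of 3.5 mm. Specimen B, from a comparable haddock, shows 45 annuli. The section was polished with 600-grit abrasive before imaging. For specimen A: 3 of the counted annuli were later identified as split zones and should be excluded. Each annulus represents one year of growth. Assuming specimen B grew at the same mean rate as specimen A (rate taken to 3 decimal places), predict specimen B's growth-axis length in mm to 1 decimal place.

2.7 mm

Specimen A: true annulus count = 60 − 3 = 57.
A: Extension rate ≈ 3.5 / 57 = 0.061 mm/yr.
For B, 0.061 mm/year × 45 years = 2.7 mm.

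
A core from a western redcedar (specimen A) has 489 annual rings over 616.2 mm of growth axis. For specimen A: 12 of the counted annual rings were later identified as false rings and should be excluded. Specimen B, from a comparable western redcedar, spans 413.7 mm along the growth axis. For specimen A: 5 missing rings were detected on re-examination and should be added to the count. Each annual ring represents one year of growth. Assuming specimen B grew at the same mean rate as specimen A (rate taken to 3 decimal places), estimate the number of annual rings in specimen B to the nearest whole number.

Specimen A: after corrections the count is 489 − 12 + 5 = 482 annual rings.
A: Mean rate = 616.2 mm / 482 years ≈ 1.278 mm per year.
For B, 413.7 / 1.278 = 323.71 years ≈ 324 annual rings.

324 annual rings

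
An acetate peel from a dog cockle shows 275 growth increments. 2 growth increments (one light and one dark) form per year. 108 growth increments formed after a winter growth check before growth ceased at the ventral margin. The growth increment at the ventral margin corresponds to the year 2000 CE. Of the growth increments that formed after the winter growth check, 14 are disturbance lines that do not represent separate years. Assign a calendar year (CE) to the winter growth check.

108 growth increments formed after the winter growth check.
Removing the 14 false growth increments leaves 108 − 14 = 94 true growth increments beyond the winter growth check.
With 2 growth increments per year, 94 / 2 = 47 years.
Counting back 47 years from 2000 CE places the winter growth check in 2000 − 47 = 1953 CE.

1953 CE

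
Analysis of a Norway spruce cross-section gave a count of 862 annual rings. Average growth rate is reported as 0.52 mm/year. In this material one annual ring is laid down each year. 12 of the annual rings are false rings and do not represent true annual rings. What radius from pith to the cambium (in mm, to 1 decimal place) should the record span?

442.0 mm

Adjusted count: 862 − 12 = 850 annual rings.
Length ≈ 0.52 × 850 = 442.0 mm.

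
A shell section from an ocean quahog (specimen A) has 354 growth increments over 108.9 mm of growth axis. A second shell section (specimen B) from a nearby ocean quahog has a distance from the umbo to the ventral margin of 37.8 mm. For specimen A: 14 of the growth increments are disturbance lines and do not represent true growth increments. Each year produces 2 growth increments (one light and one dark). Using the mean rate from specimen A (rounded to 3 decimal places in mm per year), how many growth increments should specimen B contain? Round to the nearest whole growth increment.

118 growth increments

Specimen A: after corrections the count is 354 − 14 = 340 growth increments.
Specimen A: dividing by 2 growth increments per year: 340 / 2 = 170 years.
A: Mean rate = 108.9 mm / 170 years ≈ 0.641 mm/yr.
Specimen B: 37.8 mm / 0.641 mm per year = 58.97 years; at 2 growth increments per year that is 58.97 × 2 ≈ 118 growth increments.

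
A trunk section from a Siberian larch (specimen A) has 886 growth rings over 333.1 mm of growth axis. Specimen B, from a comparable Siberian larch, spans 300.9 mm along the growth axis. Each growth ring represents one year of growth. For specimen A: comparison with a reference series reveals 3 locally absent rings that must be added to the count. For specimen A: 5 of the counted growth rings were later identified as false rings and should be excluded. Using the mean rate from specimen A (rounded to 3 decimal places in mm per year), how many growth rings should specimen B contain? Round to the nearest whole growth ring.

798 growth rings

Specimen A: true growth ring count = 886 − 5 + 3 = 884.
A: Extension rate ≈ 333.1 / 884 = 0.377 mm/yr.
For B, 300.9 / 0.377 = 798.14 years ≈ 798 growth rings.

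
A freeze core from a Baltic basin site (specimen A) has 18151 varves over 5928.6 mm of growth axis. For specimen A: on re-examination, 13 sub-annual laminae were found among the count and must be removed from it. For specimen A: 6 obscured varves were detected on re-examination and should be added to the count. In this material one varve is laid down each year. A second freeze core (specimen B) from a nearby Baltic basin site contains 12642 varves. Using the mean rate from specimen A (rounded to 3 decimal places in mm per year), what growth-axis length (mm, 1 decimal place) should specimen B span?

4133.9 mm

Specimen A: adjusted count: 18151 − 13 + 6 = 18144 varves.
A: Extension rate ≈ 5928.6 / 18144 = 0.327 mm/yr.
B's length ≈ 0.327 × 12642 = 4133.9 mm.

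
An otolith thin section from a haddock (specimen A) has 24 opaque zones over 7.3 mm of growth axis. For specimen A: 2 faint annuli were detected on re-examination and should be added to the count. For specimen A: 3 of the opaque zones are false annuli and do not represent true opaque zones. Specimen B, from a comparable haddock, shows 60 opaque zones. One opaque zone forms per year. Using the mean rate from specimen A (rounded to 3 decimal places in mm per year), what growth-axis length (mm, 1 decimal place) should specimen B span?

19.0 mm

Specimen A: true opaque zone count = 24 − 3 + 2 = 23.
A: Mean rate = 7.3 mm / 23 years ≈ 0.317 mm per year.
Length of B = 0.317 × 60 = 19.0 mm.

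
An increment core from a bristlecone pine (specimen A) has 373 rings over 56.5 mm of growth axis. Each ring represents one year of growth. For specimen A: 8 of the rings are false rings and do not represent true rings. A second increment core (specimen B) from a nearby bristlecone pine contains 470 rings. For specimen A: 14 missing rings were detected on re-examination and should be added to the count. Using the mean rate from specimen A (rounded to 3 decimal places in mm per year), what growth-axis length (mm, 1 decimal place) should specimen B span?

Specimen A: true ring count = 373 − 8 + 14 = 379.
A: 56.5 mm over 379 years gives 56.5 / 379 ≈ 0.149 mm/yr.
For B, 0.149 mm/year × 470 years = 70.0 mm.

70.0 mm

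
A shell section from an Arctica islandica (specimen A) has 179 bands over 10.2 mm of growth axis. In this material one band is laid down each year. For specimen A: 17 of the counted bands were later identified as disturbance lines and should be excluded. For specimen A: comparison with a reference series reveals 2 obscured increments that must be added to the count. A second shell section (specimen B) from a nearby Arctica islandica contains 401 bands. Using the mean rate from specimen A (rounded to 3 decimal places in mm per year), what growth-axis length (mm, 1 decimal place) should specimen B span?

24.9 mm

Specimen A: correcting the raw count gives 179 − 17 + 2 = 164 true bands.
A: Extension rate ≈ 10.2 / 164 = 0.062 mm/yr.
Length of B = 0.062 × 401 = 24.9 mm.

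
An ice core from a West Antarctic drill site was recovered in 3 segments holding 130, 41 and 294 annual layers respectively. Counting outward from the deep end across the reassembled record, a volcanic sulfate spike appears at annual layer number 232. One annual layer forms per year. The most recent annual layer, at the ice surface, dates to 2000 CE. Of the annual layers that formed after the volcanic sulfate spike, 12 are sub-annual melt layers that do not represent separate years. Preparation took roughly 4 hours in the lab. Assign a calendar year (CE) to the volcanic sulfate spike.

1779 CE

Total annual layers = 130 + 41 + 294 = 465.
465 − 232 = 233 annual layers lie beyond the volcanic sulfate spike toward the ice surface.
233 − 12 false = 221 true annual layers after the volcanic sulfate spike.
The annual layer at the ice surface is 2000 CE, so the volcanic sulfate spike dates to 2000 − 221 = 1779 CE.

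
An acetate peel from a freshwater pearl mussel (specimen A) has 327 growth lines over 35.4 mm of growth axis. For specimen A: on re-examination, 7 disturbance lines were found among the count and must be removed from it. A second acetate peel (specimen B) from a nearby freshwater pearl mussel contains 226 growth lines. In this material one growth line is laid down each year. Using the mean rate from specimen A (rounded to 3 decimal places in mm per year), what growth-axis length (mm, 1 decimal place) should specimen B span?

25.1 mm

Specimen A: after corrections the count is 327 − 7 = 320 growth lines.
A: 35.4 mm over 320 years gives 35.4 / 320 ≈ 0.111 mm/yr.
B's length ≈ 0.111 × 226 = 25.1 mm.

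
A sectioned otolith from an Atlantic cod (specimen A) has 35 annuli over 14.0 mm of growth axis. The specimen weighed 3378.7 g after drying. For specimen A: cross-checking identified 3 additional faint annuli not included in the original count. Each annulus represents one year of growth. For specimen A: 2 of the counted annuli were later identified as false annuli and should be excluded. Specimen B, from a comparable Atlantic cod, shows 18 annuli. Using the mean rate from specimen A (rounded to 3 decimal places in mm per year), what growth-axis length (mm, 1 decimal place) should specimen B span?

Specimen A: correcting the raw count gives 35 − 2 + 3 = 36 true annuli.
A: Extension rate ≈ 14.0 / 36 = 0.389 mm/year.
For B, 0.389 mm/year × 18 years = 7.0 mm.

7.0 mm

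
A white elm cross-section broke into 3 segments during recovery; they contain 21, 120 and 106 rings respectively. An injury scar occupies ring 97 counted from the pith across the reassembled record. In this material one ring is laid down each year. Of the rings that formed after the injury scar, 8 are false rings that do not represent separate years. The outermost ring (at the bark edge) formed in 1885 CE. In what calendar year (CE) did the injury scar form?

Total rings = 21 + 120 + 106 = 247.
Between ring 97 and the bark edge there are 247 − 97 = 150 rings.
Removing the 8 false rings leaves 150 − 8 = 142 true rings beyond the injury scar.
The ring at the bark edge is 1885 CE, so the injury scar dates to 1885 − 142 = 1743 CE.

1743 CE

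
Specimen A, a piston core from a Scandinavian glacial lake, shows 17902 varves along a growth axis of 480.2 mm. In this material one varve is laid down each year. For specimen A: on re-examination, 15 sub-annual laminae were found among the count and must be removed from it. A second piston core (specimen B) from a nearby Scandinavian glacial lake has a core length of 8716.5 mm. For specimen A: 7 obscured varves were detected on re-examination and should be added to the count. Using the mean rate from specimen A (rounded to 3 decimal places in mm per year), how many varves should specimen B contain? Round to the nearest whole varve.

Specimen A: adjusted count: 17902 − 15 + 7 = 17894 varves.
A: Mean rate = 480.2 mm / 17894 years ≈ 0.027 mm/yr.
For B, 8716.5 / 0.027 = 322833.33 years ≈ 322833 varves.

322833 varves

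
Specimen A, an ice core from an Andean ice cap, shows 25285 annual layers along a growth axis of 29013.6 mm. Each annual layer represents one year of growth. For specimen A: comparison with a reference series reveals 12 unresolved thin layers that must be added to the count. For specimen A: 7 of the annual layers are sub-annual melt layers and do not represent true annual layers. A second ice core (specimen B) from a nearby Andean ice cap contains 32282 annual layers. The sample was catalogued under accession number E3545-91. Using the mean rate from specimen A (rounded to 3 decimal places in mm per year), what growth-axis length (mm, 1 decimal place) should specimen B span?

Specimen A: adjusted count: 25285 − 7 + 12 = 25290 annual layers.
A: Mean rate = 29013.6 mm / 25290 years ≈ 1.147 mm/yr.
Length of B = 1.147 × 32282 = 37027.5 mm.

37027.5 mm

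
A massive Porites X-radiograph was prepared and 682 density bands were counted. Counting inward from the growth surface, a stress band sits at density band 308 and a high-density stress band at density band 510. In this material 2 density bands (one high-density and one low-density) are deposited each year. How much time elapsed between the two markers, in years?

101 years

510 − 308 = 202 density bands lie between the two events.
Dividing by 2 density bands per year: 202 / 2 = 101 years.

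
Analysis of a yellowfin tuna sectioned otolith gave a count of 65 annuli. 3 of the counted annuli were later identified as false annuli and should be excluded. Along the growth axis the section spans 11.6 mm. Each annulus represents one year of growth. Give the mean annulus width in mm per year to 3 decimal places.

True annulus count = 65 − 3 = 62.
Extension rate ≈ 11.6 / 62 = 0.187 mm per year.

0.187 mm per year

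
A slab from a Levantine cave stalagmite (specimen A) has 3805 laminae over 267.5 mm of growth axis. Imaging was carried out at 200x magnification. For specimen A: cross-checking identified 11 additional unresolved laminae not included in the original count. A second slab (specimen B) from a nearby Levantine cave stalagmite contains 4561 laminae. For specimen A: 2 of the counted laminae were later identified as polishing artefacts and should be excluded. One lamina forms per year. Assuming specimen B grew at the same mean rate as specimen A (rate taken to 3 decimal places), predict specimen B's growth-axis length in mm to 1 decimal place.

Specimen A: correcting the raw count gives 3805 − 2 + 11 = 3814 true laminae.
A: Extension rate ≈ 267.5 / 3814 = 0.070 mm/yr.
B's length ≈ 0.070 × 4561 = 319.3 mm.

319.3 mm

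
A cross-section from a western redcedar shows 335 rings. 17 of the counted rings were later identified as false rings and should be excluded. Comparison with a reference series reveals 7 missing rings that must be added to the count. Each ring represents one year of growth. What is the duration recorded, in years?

After corrections the count is 335 − 17 + 7 = 325 rings.
One ring per year makes the duration 325 years.

325 yr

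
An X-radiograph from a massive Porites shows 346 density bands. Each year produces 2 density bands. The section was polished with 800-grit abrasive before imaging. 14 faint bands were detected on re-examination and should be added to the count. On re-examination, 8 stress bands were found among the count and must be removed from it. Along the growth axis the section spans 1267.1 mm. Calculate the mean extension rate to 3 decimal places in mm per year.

Correcting the raw count gives 346 − 8 + 14 = 352 true density bands.
352 density bands at 2 per year is 352 / 2 = 176 years.
1267.1 mm over 176 years gives 1267.1 / 176 ≈ 7.199 mm per year.

7.199 mm per year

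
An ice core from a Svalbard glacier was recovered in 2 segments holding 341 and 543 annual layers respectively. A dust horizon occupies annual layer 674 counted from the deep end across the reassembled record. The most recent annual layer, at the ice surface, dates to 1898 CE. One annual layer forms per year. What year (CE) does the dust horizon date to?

1688 CE

Total annual layers = 341 + 543 = 884.
The dust horizon sits at annual layer 674 from the deep end, so 884 − 674 = 210 annual layers formed after it.
Counting back 210 years from 1898 CE places the dust horizon in 1898 − 210 = 1688 CE.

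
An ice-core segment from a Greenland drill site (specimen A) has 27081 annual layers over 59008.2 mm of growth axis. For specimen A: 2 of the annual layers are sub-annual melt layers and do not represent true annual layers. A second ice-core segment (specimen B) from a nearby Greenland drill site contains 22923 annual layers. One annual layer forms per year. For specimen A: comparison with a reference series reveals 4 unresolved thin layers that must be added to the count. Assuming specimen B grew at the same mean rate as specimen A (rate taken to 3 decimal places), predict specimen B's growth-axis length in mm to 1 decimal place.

49949.2 mm

Specimen A: adjusted count: 27081 − 2 + 4 = 27083 annual layers.
A: 59008.2 mm over 27083 years gives 59008.2 / 27083 ≈ 2.179 mm/year.
Length of B = 2.179 × 22923 = 49949.2 mm.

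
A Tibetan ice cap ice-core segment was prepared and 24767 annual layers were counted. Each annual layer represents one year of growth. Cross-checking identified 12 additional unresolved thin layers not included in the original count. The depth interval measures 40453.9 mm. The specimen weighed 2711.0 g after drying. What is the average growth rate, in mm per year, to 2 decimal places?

Adjusted count: 24767 + 12 = 24779 annual layers.
Mean rate = 40453.9 mm / 24779 years ≈ 1.63 mm per year.

1.63 mm per year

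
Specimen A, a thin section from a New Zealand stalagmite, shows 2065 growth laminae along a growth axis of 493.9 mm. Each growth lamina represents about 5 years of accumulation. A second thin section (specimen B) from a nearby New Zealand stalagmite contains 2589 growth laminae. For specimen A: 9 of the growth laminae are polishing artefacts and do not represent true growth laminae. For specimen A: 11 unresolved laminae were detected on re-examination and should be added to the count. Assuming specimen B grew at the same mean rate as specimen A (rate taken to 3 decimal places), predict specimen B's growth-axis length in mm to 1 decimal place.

621.4 mm

Specimen A: correcting the raw count gives 2065 − 9 + 11 = 2067 true growth laminae.
Specimen A: at 5 years per growth lamina, 2067 × 5 = 10335 years.
A: Mean rate = 493.9 mm / 10335 years ≈ 0.048 mm/year.
Specimen B: 2589 growth laminae at 5 years each span 2589 × 5 = 12945 years. Length of B = 0.048 × 12945 = 621.4 mm.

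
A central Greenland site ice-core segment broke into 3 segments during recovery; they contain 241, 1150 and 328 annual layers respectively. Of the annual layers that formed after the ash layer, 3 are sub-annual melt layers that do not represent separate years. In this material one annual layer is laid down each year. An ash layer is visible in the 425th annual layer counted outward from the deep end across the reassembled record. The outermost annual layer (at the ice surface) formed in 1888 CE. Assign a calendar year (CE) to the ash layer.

Total annual layers = 241 + 1150 + 328 = 1719.
1719 − 425 = 1294 annual layers lie beyond the ash layer toward the ice surface.
Excluding 3 false annual layers: 1294 − 3 = 1291.
The annual layer at the ice surface is 1888 CE, so the ash layer dates to 1888 − 1291 = 597 CE.

597 CE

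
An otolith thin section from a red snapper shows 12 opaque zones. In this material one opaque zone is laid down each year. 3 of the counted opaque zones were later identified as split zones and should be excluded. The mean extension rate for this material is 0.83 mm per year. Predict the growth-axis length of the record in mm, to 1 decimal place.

7.5 mm

After corrections the count is 12 − 3 = 9 opaque zones.
9 years at 0.83 mm/year gives 0.83 × 9 = 7.5 mm.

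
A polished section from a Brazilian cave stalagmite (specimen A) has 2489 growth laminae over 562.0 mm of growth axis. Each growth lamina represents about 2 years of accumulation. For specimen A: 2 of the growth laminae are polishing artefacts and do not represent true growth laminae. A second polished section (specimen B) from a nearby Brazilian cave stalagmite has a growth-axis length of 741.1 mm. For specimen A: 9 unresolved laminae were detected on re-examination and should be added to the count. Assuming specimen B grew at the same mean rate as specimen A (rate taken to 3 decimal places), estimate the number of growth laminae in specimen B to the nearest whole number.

Specimen A: true growth lamina count = 2489 − 2 + 9 = 2496.
Specimen A: multiplying by 2 years per growth lamina: 2496 × 2 = 4992 years.
A: 562.0 mm over 4992 years gives 562.0 / 4992 ≈ 0.113 mm/yr.
B spans 741.1 / 0.113 = 6558.41 years; at 2 years per growth lamina that is 6558.41 / 2 ≈ 3279 growth laminae.

3279 growth laminae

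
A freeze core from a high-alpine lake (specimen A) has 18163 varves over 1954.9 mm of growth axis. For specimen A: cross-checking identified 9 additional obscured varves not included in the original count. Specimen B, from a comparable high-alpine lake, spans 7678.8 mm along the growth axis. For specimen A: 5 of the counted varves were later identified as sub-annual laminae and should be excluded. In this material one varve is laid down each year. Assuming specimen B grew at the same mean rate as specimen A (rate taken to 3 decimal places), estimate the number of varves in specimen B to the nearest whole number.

Specimen A: adjusted count: 18163 − 5 + 9 = 18167 varves.
A: Extension rate ≈ 1954.9 / 18167 = 0.108 mm per year.
B spans 7678.8 / 0.108 = 71100.00 years ≈ 71100 varves.

71100 varves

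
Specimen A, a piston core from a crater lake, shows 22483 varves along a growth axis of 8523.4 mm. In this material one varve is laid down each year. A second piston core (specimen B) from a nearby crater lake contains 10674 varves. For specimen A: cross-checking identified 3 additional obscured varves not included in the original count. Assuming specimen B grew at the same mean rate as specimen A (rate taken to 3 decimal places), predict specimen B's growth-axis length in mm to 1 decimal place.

Specimen A: after corrections the count is 22483 + 3 = 22486 varves.
A: Extension rate ≈ 8523.4 / 22486 = 0.379 mm/yr.
B's length ≈ 0.379 × 10674 = 4045.4 mm.

4045.4 mm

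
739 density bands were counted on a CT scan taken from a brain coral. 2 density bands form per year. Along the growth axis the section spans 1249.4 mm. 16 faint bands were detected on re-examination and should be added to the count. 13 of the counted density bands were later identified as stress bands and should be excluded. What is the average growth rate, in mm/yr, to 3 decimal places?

After corrections the count is 739 − 13 + 16 = 742 density bands.
Dividing by 2 density bands per year: 742 / 2 = 371 years.
Extension rate ≈ 1249.4 / 371 = 3.368 mm/yr.

3.368 mm/yr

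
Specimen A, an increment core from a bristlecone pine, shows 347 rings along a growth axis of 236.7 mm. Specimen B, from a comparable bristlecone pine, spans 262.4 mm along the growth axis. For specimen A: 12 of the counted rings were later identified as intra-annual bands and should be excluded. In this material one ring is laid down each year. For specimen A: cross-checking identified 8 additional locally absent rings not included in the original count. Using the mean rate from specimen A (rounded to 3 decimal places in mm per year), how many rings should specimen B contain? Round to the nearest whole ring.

380 rings

Specimen A: true ring count = 347 − 12 + 8 = 343.
A: 236.7 mm over 343 years gives 236.7 / 343 ≈ 0.690 mm per year.
Specimen B: 262.4 mm / 0.690 mm per year = 380.29 years ≈ 380 rings.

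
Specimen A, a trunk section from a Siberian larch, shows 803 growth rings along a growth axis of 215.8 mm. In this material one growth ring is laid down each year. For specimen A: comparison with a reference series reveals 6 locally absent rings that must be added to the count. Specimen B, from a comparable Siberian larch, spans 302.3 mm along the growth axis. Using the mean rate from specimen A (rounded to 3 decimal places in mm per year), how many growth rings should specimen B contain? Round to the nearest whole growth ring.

Specimen A: true growth ring count = 803 + 6 = 809.
A: Extension rate ≈ 215.8 / 809 = 0.267 mm/year.
For B, 302.3 / 0.267 = 1132.21 years ≈ 1132 growth rings.

1132 growth rings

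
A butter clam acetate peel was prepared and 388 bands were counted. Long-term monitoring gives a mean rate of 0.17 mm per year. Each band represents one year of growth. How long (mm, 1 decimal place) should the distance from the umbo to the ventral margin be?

66.0 mm

The record spans 388 years at 0.17 mm per year.
Length ≈ 0.17 × 388 = 66.0 mm.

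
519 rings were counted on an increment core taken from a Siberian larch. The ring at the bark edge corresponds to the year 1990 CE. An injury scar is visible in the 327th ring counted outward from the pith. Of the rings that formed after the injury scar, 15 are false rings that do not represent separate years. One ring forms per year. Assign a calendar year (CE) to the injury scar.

Between ring 327 and the bark edge there are 519 − 327 = 192 rings.
192 − 15 false = 177 true rings after the injury scar.
The ring at the bark edge is 1990 CE, so the injury scar dates to 1990 − 177 = 1813 CE.

1813 CE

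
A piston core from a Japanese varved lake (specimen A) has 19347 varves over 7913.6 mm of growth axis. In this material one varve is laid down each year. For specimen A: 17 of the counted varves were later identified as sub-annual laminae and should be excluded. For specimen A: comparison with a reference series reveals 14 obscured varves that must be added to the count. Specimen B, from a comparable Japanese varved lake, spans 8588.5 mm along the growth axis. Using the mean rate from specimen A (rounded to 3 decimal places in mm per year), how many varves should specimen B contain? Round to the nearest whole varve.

Specimen A: after corrections the count is 19347 − 17 + 14 = 19344 varves.
A: 7913.6 mm over 19344 years gives 7913.6 / 19344 ≈ 0.409 mm/year.
For B, 8588.5 / 0.409 = 20998.78 years ≈ 20999 varves.

20999 varves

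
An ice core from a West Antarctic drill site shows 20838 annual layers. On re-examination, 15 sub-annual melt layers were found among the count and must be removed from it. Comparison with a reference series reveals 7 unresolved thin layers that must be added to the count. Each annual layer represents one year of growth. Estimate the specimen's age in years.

20830 years

After corrections the count is 20838 − 15 + 7 = 20830 annual layers.
With a one-to-one annual layer periodicity this is 20830 years.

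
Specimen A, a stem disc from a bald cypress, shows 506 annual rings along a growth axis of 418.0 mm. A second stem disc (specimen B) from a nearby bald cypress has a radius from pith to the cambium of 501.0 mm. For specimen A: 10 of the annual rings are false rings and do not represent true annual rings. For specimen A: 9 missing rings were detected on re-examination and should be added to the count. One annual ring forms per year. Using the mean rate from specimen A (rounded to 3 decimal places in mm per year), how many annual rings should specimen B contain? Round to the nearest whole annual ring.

Specimen A: after corrections the count is 506 − 10 + 9 = 505 annual rings.
A: Mean rate = 418.0 mm / 505 years ≈ 0.828 mm per year.
Specimen B: 501.0 mm / 0.828 mm per year = 605.07 years ≈ 605 annual rings.

605 annual rings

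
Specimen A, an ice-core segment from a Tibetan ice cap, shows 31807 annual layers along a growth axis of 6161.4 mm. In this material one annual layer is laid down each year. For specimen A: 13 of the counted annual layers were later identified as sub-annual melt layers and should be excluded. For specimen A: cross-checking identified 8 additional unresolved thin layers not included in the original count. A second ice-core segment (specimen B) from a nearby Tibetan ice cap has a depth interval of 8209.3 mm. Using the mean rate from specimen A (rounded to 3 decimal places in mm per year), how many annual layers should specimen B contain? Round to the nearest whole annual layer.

Specimen A: after corrections the count is 31807 − 13 + 8 = 31802 annual layers.
A: Extension rate ≈ 6161.4 / 31802 = 0.194 mm/yr.
For B, 8209.3 / 0.194 = 42315.98 years ≈ 42316 annual layers.

42316 annual layers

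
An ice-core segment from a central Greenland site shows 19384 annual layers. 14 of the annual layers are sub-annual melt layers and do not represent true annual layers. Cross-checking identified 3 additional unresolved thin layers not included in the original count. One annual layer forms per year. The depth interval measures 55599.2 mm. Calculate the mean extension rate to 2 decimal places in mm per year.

2.87 mm per year

After corrections the count is 19384 − 14 + 3 = 19373 annual layers.
Mean rate = 55599.2 mm / 19373 years ≈ 2.87 mm per year.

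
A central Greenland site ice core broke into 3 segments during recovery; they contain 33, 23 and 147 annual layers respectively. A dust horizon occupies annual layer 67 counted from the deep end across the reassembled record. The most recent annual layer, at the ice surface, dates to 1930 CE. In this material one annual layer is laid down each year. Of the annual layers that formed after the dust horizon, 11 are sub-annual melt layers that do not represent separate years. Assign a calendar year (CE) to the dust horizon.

1805 CE

Total annual layers = 33 + 23 + 147 = 203.
The dust horizon sits at annual layer 67 from the deep end, so 203 − 67 = 136 annual layers formed after it.
Removing the 11 false annual layers leaves 136 − 11 = 125 true annual layers beyond the dust horizon.
The annual layer at the ice surface is 1930 CE, so the dust horizon dates to 1930 − 125 = 1805 CE.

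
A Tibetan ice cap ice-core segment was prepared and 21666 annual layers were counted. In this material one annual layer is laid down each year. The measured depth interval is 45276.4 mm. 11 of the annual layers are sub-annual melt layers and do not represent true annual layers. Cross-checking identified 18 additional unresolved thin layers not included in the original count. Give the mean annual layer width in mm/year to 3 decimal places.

After corrections the count is 21666 − 11 + 18 = 21673 annual layers.
Mean rate = 45276.4 mm / 21673 years ≈ 2.089 mm/year.

2.089 mm/year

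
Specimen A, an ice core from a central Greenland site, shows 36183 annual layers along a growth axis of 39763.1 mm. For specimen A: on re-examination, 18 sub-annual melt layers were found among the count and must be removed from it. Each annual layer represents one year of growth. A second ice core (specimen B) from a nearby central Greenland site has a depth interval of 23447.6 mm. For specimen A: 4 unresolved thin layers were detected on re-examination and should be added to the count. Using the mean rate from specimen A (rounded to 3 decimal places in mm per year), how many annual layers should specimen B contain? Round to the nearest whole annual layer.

21335 annual layers

Specimen A: correcting the raw count gives 36183 − 18 + 4 = 36169 true annual layers.
A: 39763.1 mm over 36169 years gives 39763.1 / 36169 ≈ 1.099 mm/yr.
Specimen B: 23447.6 mm / 1.099 mm per year = 21335.40 years ≈ 21335 annual layers.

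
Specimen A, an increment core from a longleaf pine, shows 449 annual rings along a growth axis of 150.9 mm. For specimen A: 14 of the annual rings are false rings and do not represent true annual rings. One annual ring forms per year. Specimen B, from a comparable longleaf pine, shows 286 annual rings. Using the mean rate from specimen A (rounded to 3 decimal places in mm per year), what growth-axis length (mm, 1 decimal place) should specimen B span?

Specimen A: true annual ring count = 449 − 14 = 435.
A: Extension rate ≈ 150.9 / 435 = 0.347 mm per year.
B's length ≈ 0.347 × 286 = 99.2 mm.

99.2 mm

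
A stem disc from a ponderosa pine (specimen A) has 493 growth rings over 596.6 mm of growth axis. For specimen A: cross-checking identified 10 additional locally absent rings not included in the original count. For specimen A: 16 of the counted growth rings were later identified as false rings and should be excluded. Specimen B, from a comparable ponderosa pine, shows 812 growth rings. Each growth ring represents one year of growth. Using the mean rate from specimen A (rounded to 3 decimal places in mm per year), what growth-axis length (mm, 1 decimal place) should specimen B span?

994.7 mm

Specimen A: true growth ring count = 493 − 16 + 10 = 487.
A: Extension rate ≈ 596.6 / 487 = 1.225 mm/yr.
B's length ≈ 1.225 × 812 = 994.7 mm.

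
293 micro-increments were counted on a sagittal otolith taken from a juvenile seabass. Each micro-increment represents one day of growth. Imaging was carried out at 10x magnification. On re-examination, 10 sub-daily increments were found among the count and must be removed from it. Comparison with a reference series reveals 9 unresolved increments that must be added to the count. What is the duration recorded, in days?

Adjusted count: 293 − 10 + 9 = 292 micro-increments.
At one micro-increment per day, that is 292 days.

292 days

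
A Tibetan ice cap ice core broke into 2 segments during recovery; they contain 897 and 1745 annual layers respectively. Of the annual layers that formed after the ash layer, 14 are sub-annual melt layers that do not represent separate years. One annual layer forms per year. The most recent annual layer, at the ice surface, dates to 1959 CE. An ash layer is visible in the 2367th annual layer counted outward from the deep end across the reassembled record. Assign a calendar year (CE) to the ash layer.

Total annual layers = 897 + 1745 = 2642.
2642 − 2367 = 275 annual layers lie beyond the ash layer toward the ice surface.
Excluding 14 false annual layers: 275 − 14 = 261.
1959 − 261 = 1698 CE.

1698 CE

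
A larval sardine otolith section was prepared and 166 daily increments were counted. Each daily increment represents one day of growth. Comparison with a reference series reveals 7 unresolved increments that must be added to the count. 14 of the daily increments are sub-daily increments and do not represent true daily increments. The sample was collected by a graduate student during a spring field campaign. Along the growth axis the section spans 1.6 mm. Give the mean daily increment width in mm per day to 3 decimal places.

0.010 mm per day

After corrections the count is 166 − 14 + 7 = 159 daily increments.
1.6 mm over 159 days gives 1.6 / 159 ≈ 0.010 mm per day.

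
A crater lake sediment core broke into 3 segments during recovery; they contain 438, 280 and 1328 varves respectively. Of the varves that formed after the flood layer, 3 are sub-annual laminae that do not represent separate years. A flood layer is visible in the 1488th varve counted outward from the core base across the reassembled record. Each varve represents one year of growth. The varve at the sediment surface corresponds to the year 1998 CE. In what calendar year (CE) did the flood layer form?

1443 CE

Total varves = 438 + 280 + 1328 = 2046.
The flood layer sits at varve 1488 from the core base, so 2046 − 1488 = 558 varves formed after it.
Removing the 3 false varves leaves 558 − 3 = 555 true varves beyond the flood layer.
Counting back 555 years from 1998 CE places the flood layer in 1998 − 555 = 1443 CE.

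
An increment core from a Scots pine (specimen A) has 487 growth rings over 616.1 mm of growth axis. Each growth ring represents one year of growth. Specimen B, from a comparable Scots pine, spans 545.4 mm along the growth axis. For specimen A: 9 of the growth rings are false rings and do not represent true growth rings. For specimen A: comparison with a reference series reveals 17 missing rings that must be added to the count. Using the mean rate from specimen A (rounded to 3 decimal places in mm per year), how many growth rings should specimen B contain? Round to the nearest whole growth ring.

438 growth rings

Specimen A: adjusted count: 487 − 9 + 17 = 495 growth rings.
A: Extension rate ≈ 616.1 / 495 = 1.245 mm per year.
B spans 545.4 / 1.245 = 438.07 years ≈ 438 growth rings.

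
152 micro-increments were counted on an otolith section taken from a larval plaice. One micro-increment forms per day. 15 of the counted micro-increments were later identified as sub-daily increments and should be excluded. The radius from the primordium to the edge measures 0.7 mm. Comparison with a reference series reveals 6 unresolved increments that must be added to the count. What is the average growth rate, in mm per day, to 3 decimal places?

After corrections the count is 152 − 15 + 6 = 143 micro-increments.
0.7 mm over 143 days gives 0.7 / 143 ≈ 0.005 mm per day.

0.005 mm per day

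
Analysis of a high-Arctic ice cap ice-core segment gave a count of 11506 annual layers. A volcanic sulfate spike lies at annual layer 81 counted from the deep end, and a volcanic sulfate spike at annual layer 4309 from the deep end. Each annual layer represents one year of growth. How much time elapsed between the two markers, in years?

Separation: 4309 − 81 = 4228 annual layers.
One annual layer per year makes the interval 4228 years.

4228 years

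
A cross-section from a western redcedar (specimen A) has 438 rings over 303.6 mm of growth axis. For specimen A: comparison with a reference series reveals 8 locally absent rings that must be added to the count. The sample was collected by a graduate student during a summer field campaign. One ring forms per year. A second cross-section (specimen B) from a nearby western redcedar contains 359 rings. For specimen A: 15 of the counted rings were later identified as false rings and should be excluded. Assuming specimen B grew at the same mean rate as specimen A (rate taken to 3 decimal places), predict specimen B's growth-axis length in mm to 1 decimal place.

252.7 mm

Specimen A: after corrections the count is 438 − 15 + 8 = 431 rings.
A: Extension rate ≈ 303.6 / 431 = 0.704 mm per year.
Length of B = 0.704 × 359 = 252.7 mm.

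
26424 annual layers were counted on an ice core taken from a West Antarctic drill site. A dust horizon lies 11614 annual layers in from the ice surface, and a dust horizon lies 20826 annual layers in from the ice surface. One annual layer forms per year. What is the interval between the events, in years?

9212 years

The two markers are separated by 20826 − 11614 = 9212 annual layers.
At one annual layer per year, 9212 years elapsed between them.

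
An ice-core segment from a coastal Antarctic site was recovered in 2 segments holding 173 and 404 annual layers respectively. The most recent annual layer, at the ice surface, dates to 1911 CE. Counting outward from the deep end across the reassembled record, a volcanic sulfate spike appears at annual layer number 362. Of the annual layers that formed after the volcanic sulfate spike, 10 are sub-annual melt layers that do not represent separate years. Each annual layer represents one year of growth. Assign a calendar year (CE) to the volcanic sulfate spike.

Total annual layers = 173 + 404 = 577.
577 − 362 = 215 annual layers lie beyond the volcanic sulfate spike toward the ice surface.
Removing the 10 false annual layers leaves 215 − 10 = 205 true annual layers beyond the volcanic sulfate spike.
1911 − 205 = 1706 CE.

1706 CE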